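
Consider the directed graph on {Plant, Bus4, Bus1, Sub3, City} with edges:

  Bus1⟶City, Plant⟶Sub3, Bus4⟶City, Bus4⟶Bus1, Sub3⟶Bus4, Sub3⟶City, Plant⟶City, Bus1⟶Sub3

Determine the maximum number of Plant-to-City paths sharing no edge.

Assign every edge capacity 1; by Menger, the answer equals the max flow.
Path Plant→City (+1); total 1.
Path Plant→Sub3→City (+1); total 2.
No residual Plant→City path; max flow = 2.
Certifying cut of size 2: {Plant→City, Plant→Sub3}.

2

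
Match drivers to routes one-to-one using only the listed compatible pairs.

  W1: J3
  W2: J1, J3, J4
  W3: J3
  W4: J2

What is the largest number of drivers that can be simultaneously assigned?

Unit-capacity flow: source→left, listed edges, right→sink; max matching = max flow.
Augmenting path W1→J3 (+1); matched 1.
Augmenting path W2→J1 (+1); matched 2.
Augmenting path W4→J2 (+1); matched 3.
No augmenting path remains; maximum matching = 3.
König certificate: {W2, W4, J3} is a vertex cover of size 3 (every listed pair touches it), so no matching can be larger.

3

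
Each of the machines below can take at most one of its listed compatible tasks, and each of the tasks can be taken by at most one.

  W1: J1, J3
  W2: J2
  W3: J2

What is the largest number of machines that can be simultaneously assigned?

2

Unit-capacity flow: source→left, listed edges, right→sink; max matching = max flow.
Augmenting path W1→J1 (+1); matched 1.
Augmenting path W2→J2 (+1); matched 2.
No augmenting path remains; maximum matching = 2.
König certificate: {W1, J2} is a vertex cover of size 2 (every listed pair touches it), so no matching can be larger.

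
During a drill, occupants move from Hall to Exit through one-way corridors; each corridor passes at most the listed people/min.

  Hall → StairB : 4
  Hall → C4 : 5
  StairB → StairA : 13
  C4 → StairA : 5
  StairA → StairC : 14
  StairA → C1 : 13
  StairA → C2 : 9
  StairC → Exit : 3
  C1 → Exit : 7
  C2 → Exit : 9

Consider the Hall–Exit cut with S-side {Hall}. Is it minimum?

Yes — it is a minimum cut (capacity 9).

Given cut capacity: 4 + 5 = 9.
Augment Hall→StairB→StairA→StairC→Exit: bottleneck 3, flow now 3.
Augment Hall→StairB→StairA→C1→Exit: bottleneck 1, flow now 4.
Augment Hall→C4→StairA→C1→Exit: bottleneck 5, flow now 9.
No augmenting path remains; maximum flow = 9.
Cut capacity 9 equals the max flow, so it is a minimum cut.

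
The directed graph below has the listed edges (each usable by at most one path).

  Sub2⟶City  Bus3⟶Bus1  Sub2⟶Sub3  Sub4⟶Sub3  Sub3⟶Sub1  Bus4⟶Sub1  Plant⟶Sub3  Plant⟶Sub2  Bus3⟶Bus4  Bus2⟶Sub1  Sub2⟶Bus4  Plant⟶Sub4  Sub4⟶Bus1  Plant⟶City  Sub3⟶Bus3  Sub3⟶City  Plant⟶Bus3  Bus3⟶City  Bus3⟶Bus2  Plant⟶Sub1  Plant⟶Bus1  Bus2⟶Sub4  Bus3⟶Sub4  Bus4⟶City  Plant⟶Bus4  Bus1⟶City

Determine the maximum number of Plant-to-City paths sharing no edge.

Assign every edge capacity 1; by Menger, the answer equals the max flow.
Path Plant→City (+1); total 1.
Path Plant→Bus3→City (+1); total 2.
Path Plant→Sub2→City (+1); total 3.
Path Plant→Bus1→City (+1); total 4.
Path Plant→Bus4→City (+1); total 5.
Path Plant→Sub3→City (+1); total 6.
No residual Plant→City path; max flow = 6.
Certifying cut of size 6: {Bus1→City, Bus3→City, Bus4→City, Plant→City, Plant→Sub2, Sub3→City}.

6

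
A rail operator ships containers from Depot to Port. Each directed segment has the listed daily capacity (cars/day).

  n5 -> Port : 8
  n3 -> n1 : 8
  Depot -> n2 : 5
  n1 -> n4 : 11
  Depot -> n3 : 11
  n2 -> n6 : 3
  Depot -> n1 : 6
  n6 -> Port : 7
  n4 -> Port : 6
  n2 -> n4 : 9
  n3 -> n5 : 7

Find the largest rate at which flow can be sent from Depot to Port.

Augment Depot→n1→n4→Port: bottleneck 6, flow now 6.
Augment Depot→n2→n6→Port: bottleneck 3, flow now 9.
Augment Depot→n3→n5→Port: bottleneck 7, flow now 16.
No augmenting path remains; maximum flow = 16.
In the residual graph, reachable from Depot: {Depot, n1, n2, n3, n4}.
Min-cut edges: n2→n6 (3), n3→n5 (7), n4→Port (6); capacity 3 + 7 + 6 = 16.
This cut is saturated, so no flow can exceed 16.

16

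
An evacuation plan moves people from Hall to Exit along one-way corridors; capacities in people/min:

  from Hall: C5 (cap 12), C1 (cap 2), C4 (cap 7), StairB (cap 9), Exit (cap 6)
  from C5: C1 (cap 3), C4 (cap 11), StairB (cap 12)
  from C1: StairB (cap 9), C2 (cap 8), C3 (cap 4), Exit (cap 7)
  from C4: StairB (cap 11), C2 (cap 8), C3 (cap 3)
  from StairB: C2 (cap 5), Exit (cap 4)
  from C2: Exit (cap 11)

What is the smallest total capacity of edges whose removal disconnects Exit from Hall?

26

Augment Hall→Exit: bottleneck 6, flow now 6.
Augment Hall→C1→Exit: bottleneck 2, flow now 8.
Augment Hall→StairB→Exit: bottleneck 4, flow now 12.
Augment Hall→C5→C1→Exit: bottleneck 3, flow now 15.
Augment Hall→C4→C2→Exit: bottleneck 7, flow now 22.
Augment Hall→StairB→C2→Exit: bottleneck 4, flow now 26.
No augmenting path remains; maximum flow = 26.
By max-flow min-cut, the minimum cut capacity equals the max flow.
In the residual graph, reachable from Hall: {Hall, C5, C4, StairB, C2, C3}.
Min-cut edges: Hall→C1 (2), Hall→Exit (6), C5→C1 (3), StairB→Exit (4), C2→Exit (11); capacity 2 + 6 + 3 + 4 + 11 = 26.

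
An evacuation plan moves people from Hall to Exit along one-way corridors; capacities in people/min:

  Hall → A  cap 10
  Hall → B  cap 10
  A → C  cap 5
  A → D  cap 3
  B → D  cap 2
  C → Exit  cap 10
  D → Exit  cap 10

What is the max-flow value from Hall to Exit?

10

Augment Hall→A→C→Exit: bottleneck 5, flow now 5.
Augment Hall→A→D→Exit: bottleneck 3, flow now 8.
Augment Hall→B→D→Exit: bottleneck 2, flow now 10.
No augmenting path remains; maximum flow = 10.
In the residual graph, reachable from Hall: {Hall, A, B}.
Min-cut edges: A→C (5), A→D (3), B→D (2); capacity 5 + 3 + 2 = 10.
This cut is saturated, so no flow can exceed 10.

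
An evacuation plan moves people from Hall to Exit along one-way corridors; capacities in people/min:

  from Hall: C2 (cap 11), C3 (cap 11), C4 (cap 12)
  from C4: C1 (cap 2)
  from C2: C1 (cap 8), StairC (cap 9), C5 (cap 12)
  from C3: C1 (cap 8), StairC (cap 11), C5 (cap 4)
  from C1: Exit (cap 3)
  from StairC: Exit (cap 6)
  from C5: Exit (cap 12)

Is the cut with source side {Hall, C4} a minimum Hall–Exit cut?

No — its capacity is 24, but the minimum cut has capacity 21.

Given cut capacity: 11 + 11 + 2 = 24.
Augment Hall→C4→C1→Exit: bottleneck 2, flow now 2.
Augment Hall→C2→C1→Exit: bottleneck 1, flow now 3.
Augment Hall→C2→StairC→Exit: bottleneck 6, flow now 9.
Augment Hall→C2→C5→Exit: bottleneck 4, flow now 13.
Augment Hall→C3→C5→Exit: bottleneck 4, flow now 17.
Augment Hall→C3→C1→C2→C5→Exit: bottleneck 1, flow now 18. (uses reverse residual edge)
Augment Hall→C3→StairC→C2→C5→Exit: bottleneck 3, flow now 21. (uses reverse residual edge)
No augmenting path remains; maximum flow = 21.
In the residual graph, reachable from Hall: {Hall, C4, C2, C3, C1, StairC, C5}.
Min-cut edges: C1→Exit (3), StairC→Exit (6), C5→Exit (12); capacity 3 + 6 + 12 = 21.
Cut capacity 24 exceeds the max flow 21, so it is not minimum.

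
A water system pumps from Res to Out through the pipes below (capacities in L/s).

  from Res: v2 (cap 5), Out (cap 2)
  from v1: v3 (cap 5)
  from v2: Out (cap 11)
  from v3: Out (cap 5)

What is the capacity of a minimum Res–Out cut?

7

Augment Res→Out: bottleneck 2, flow now 2.
Augment Res→v2→Out: bottleneck 5, flow now 7.
No augmenting path remains; maximum flow = 7.
By max-flow min-cut, the minimum cut capacity equals the max flow.
In the residual graph, reachable from Res: {Res}.
Min-cut edges: Res→v2 (5), Res→Out (2); capacity 5 + 2 = 7.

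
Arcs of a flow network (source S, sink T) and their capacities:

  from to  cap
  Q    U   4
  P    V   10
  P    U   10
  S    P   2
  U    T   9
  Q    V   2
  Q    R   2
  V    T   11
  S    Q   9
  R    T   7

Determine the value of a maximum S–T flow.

Augment S→P→U→T: bottleneck 2, flow now 2.
Augment S→Q→R→T: bottleneck 2, flow now 4.
Augment S→Q→U→T: bottleneck 4, flow now 8.
Augment S→Q→V→T: bottleneck 2, flow now 10.
No augmenting path remains; maximum flow = 10.
In the residual graph, reachable from S: {S, Q}.
Min-cut edges: S→P (2), Q→R (2), Q→U (4), Q→V (2); capacity 2 + 2 + 4 + 2 = 10.
This cut is saturated, so no flow can exceed 10.

10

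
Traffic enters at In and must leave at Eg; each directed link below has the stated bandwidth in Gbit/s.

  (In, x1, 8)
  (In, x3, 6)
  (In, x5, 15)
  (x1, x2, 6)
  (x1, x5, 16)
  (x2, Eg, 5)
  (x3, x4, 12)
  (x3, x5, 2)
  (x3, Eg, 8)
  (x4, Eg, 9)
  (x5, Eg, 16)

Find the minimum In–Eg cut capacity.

Augment In→x3→Eg: bottleneck 6, flow now 6.
Augment In→x5→Eg: bottleneck 15, flow now 21.
Augment In→x1→x2→Eg: bottleneck 5, flow now 26.
Augment In→x1→x5→Eg: bottleneck 1, flow now 27.
No augmenting path remains; maximum flow = 27.
By max-flow min-cut, the minimum cut capacity equals the max flow.
In the residual graph, reachable from In: {In, x1, x2, x5}.
Min-cut edges: In→x3 (6), x2→Eg (5), x5→Eg (16); capacity 6 + 5 + 16 = 27.

27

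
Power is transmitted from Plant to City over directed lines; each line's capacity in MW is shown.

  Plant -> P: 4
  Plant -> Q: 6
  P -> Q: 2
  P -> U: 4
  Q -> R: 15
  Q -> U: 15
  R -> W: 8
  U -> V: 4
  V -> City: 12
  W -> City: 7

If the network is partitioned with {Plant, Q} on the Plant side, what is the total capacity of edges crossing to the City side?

Edges leaving {Plant, Q}: Plant→P (4), Q→R (15), Q→U (15).
Cut capacity = 4 + 15 + 15 = 34.

34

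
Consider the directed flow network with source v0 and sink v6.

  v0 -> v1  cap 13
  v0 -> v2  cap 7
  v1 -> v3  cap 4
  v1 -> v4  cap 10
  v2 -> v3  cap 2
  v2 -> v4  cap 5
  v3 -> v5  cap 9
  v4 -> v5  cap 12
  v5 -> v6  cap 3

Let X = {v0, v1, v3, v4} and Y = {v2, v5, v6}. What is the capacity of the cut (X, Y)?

Edges leaving {v0, v1, v3, v4}: v0→v2 (7), v3→v5 (9), v4→v5 (12).
Cut capacity = 7 + 9 + 12 = 28.

28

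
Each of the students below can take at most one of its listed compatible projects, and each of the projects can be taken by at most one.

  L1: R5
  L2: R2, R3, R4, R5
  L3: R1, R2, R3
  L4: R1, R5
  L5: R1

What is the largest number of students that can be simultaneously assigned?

4

Unit-capacity flow: source→left, listed edges, right→sink; max matching = max flow.
Augmenting path L1→R5 (+1); matched 1.
Augmenting path L2→R2 (+1); matched 2.
Augmenting path L3→R1 (+1); matched 3.
Augmenting path L4→R1→L3→R3 (+1); matched 4.
No augmenting path remains; maximum matching = 4.
König certificate: {L2, L3, R1, R5} is a vertex cover of size 4 (every listed pair touches it), so no matching can be larger.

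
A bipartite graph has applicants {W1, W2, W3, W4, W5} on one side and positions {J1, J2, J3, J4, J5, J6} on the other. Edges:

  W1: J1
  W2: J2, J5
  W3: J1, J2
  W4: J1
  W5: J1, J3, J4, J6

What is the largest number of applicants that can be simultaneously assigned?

Unit-capacity flow: source→left, listed edges, right→sink; max matching = max flow.
Augmenting path W1→J1 (+1); matched 1.
Augmenting path W2→J2 (+1); matched 2.
Augmenting path W5→J3 (+1); matched 3.
Augmenting path W3→J2→W2→J5 (+1); matched 4.
No augmenting path remains; maximum matching = 4.
König certificate: {W2, W3, W5, J1} is a vertex cover of size 4 (every listed pair touches it), so no matching can be larger.

4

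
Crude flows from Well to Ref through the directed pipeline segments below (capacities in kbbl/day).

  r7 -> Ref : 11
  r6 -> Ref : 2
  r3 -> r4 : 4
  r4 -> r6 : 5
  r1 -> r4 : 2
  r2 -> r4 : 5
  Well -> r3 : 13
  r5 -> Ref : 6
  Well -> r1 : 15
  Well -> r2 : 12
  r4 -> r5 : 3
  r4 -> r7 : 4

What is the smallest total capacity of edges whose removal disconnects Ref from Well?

9

Augment Well→r1→r4→r5→Ref: bottleneck 2, flow now 2.
Augment Well→r2→r4→r5→Ref: bottleneck 1, flow now 3.
Augment Well→r2→r4→r6→Ref: bottleneck 2, flow now 5.
Augment Well→r2→r4→r7→Ref: bottleneck 2, flow now 7.
Augment Well→r3→r4→r7→Ref: bottleneck 2, flow now 9.
No augmenting path remains; maximum flow = 9.
By max-flow min-cut, the minimum cut capacity equals the max flow.
In the residual graph, reachable from Well: {Well, r1, r2, r3, r4, r6}.
Min-cut edges: r4→r5 (3), r4→r7 (4), r6→Ref (2); capacity 3 + 4 + 2 = 9.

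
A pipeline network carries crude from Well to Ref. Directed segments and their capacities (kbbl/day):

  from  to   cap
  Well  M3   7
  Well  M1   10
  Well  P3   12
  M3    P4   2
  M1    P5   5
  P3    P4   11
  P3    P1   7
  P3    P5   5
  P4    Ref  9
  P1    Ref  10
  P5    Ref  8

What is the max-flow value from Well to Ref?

Augment Well→M3→P4→Ref: bottleneck 2, flow now 2.
Augment Well→M1→P5→Ref: bottleneck 5, flow now 7.
Augment Well→P3→P4→Ref: bottleneck 7, flow now 14.
Augment Well→P3→P1→Ref: bottleneck 5, flow now 19.
No augmenting path remains; maximum flow = 19.
In the residual graph, reachable from Well: {Well, M3, M1}.
Min-cut edges: Well→P3 (12), M3→P4 (2), M1→P5 (5); capacity 12 + 2 + 5 = 19.
This cut is saturated, so no flow can exceed 19.

19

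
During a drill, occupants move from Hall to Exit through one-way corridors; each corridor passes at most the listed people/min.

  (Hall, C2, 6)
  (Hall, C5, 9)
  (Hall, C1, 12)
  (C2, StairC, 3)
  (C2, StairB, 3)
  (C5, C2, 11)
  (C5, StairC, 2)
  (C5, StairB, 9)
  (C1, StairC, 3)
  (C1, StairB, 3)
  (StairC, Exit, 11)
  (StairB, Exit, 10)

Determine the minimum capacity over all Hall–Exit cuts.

18

Augment Hall→C2→StairC→Exit: bottleneck 3, flow now 3.
Augment Hall→C2→StairB→Exit: bottleneck 3, flow now 6.
Augment Hall→C5→StairC→Exit: bottleneck 2, flow now 8.
Augment Hall→C5→StairB→Exit: bottleneck 7, flow now 15.
Augment Hall→C1→StairC→Exit: bottleneck 3, flow now 18.
No augmenting path remains; maximum flow = 18.
By max-flow min-cut, the minimum cut capacity equals the max flow.
In the residual graph, reachable from Hall: {Hall, C2, C5, C1, StairB}.
Min-cut edges: C2→StairC (3), C5→StairC (2), C1→StairC (3), StairB→Exit (10); capacity 3 + 2 + 3 + 10 = 18.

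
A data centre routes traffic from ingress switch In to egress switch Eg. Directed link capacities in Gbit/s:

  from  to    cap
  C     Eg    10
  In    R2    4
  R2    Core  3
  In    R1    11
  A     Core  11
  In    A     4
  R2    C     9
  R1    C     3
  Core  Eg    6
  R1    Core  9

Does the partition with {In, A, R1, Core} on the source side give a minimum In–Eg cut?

Yes — it is a minimum cut (capacity 13).

Given cut capacity: 4 + 3 + 6 = 13.
Augment In→A→Core→Eg: bottleneck 4, flow now 4.
Augment In→R2→C→Eg: bottleneck 4, flow now 8.
Augment In→R1→C→Eg: bottleneck 3, flow now 11.
Augment In→R1→Core→Eg: bottleneck 2, flow now 13.
No augmenting path remains; maximum flow = 13.
Cut capacity 13 equals the max flow, so it is a minimum cut.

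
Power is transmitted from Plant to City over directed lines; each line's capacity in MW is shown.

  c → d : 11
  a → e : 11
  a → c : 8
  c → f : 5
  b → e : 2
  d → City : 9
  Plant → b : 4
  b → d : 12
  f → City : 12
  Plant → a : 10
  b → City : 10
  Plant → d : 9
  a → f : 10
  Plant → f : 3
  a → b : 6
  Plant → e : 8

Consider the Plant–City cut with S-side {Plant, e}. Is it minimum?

Given cut capacity: 10 + 4 + 9 + 3 = 26.
Augment Plant→b→City: bottleneck 4, flow now 4.
Augment Plant→d→City: bottleneck 9, flow now 13.
Augment Plant→f→City: bottleneck 3, flow now 16.
Augment Plant→a→b→City: bottleneck 6, flow now 22.
Augment Plant→a→f→City: bottleneck 4, flow now 26.
No augmenting path remains; maximum flow = 26.
Cut capacity 26 equals the max flow, so it is a minimum cut.

Yes — it is a minimum cut (capacity 26).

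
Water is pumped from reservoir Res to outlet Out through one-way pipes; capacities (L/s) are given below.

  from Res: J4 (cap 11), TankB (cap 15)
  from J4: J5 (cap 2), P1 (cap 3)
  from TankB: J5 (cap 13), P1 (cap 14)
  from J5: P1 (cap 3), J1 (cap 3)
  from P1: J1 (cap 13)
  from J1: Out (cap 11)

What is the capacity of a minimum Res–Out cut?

11

Augment Res→J4→J5→J1→Out: bottleneck 2, flow now 2.
Augment Res→J4→P1→J1→Out: bottleneck 3, flow now 5.
Augment Res→TankB→J5→J1→Out: bottleneck 1, flow now 6.
Augment Res→TankB→P1→J1→Out: bottleneck 5, flow now 11.
No augmenting path remains; maximum flow = 11.
By max-flow min-cut, the minimum cut capacity equals the max flow.
In the residual graph, reachable from Res: {Res, J4, TankB, J5, P1, J1}.
Min-cut edges: J1→Out (11); capacity 11 = 11.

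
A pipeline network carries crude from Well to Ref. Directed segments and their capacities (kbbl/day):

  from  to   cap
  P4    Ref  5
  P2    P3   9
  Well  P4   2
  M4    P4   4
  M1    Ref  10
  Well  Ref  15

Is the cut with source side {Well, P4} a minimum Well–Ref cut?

Given cut capacity: 15 + 5 = 20.
Augment Well→Ref: bottleneck 15, flow now 15.
Augment Well→P4→Ref: bottleneck 2, flow now 17.
No augmenting path remains; maximum flow = 17.
In the residual graph, reachable from Well: {Well}.
Min-cut edges: Well→P4 (2), Well→Ref (15); capacity 2 + 15 = 17.
Cut capacity 20 exceeds the max flow 17, so it is not minimum.

No — its capacity is 20, but the minimum cut has capacity 17.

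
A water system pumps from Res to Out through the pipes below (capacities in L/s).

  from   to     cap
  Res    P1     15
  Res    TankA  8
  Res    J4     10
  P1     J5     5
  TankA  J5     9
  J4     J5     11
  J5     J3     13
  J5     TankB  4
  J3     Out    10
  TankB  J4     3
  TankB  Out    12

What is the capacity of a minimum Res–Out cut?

14

Augment Res→P1→J5→J3→Out: bottleneck 5, flow now 5.
Augment Res→TankA→J5→J3→Out: bottleneck 5, flow now 10.
Augment Res→TankA→J5→TankB→Out: bottleneck 3, flow now 13.
Augment Res→J4→J5→TankB→Out: bottleneck 1, flow now 14.
No augmenting path remains; maximum flow = 14.
By max-flow min-cut, the minimum cut capacity equals the max flow.
In the residual graph, reachable from Res: {Res, P1, TankA, J4, J5, J3}.
Min-cut edges: J5→TankB (4), J3→Out (10); capacity 4 + 10 = 14.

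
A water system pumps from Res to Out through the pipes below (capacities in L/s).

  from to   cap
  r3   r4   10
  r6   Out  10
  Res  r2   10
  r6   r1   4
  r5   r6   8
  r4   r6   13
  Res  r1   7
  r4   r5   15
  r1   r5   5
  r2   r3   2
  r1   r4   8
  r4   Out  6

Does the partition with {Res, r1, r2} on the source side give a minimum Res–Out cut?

No — its capacity is 15, but the minimum cut has capacity 9.

Given cut capacity: 8 + 5 + 2 = 15.
Augment Res→r1→r4→Out: bottleneck 6, flow now 6.
Augment Res→r1→r4→r6→Out: bottleneck 1, flow now 7.
Augment Res→r2→r3→r4→r6→Out: bottleneck 2, flow now 9.
No augmenting path remains; maximum flow = 9.
In the residual graph, reachable from Res: {Res, r2}.
Min-cut edges: Res→r1 (7), r2→r3 (2); capacity 7 + 2 = 9.
Cut capacity 15 exceeds the max flow 9, so it is not minimum.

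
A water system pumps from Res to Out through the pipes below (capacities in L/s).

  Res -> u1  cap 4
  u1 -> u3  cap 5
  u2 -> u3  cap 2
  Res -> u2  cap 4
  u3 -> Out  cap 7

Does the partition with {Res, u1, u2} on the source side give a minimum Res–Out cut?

Given cut capacity: 5 + 2 = 7.
Augment Res→u1→u3→Out: bottleneck 4, flow now 4.
Augment Res→u2→u3→Out: bottleneck 2, flow now 6.
No augmenting path remains; maximum flow = 6.
In the residual graph, reachable from Res: {Res, u2}.
Min-cut edges: Res→u1 (4), u2→u3 (2); capacity 4 + 2 = 6.
Cut capacity 7 exceeds the max flow 6, so it is not minimum.

No — its capacity is 7, but the minimum cut has capacity 6.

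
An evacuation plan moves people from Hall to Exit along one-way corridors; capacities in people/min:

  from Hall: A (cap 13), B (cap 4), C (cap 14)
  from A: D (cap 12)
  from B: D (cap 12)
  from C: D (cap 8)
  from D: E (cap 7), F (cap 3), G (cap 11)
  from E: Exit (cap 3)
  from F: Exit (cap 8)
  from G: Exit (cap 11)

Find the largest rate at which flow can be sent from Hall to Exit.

Augment Hall→A→D→E→Exit: bottleneck 3, flow now 3.
Augment Hall→A→D→F→Exit: bottleneck 3, flow now 6.
Augment Hall→A→D→G→Exit: bottleneck 6, flow now 12.
Augment Hall→B→D→G→Exit: bottleneck 4, flow now 16.
Augment Hall→C→D→G→Exit: bottleneck 1, flow now 17.
No augmenting path remains; maximum flow = 17.
In the residual graph, reachable from Hall: {Hall, A, B, C, D, E}.
Min-cut edges: D→F (3), D→G (11), E→Exit (3); capacity 3 + 11 + 3 = 17.
This cut is saturated, so no flow can exceed 17.

17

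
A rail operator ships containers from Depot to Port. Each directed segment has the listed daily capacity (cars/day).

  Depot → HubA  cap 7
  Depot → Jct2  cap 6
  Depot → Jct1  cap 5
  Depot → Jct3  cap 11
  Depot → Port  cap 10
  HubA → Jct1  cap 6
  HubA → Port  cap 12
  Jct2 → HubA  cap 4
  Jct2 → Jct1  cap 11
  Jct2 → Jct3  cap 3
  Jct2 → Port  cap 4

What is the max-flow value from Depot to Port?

Augment Depot→Port: bottleneck 10, flow now 10.
Augment Depot→HubA→Port: bottleneck 7, flow now 17.
Augment Depot→Jct2→Port: bottleneck 4, flow now 21.
Augment Depot→Jct2→HubA→Port: bottleneck 2, flow now 23.
No augmenting path remains; maximum flow = 23.
In the residual graph, reachable from Depot: {Depot, Jct1, Jct3}.
Min-cut edges: Depot→HubA (7), Depot→Jct2 (6), Depot→Port (10); capacity 7 + 6 + 10 = 23.
This cut is saturated, so no flow can exceed 23.

23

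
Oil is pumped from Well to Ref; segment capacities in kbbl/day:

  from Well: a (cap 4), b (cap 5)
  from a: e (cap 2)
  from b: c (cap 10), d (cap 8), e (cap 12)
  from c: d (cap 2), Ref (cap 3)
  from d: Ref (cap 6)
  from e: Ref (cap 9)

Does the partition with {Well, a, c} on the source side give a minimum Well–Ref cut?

No — its capacity is 12, but the minimum cut has capacity 7.

Given cut capacity: 5 + 2 + 2 + 3 = 12.
Augment Well→a→e→Ref: bottleneck 2, flow now 2.
Augment Well→b→c→Ref: bottleneck 3, flow now 5.
Augment Well→b→d→Ref: bottleneck 2, flow now 7.
No augmenting path remains; maximum flow = 7.
In the residual graph, reachable from Well: {Well, a}.
Min-cut edges: Well→b (5), a→e (2); capacity 5 + 2 = 7.
Cut capacity 12 exceeds the max flow 7, so it is not minimum.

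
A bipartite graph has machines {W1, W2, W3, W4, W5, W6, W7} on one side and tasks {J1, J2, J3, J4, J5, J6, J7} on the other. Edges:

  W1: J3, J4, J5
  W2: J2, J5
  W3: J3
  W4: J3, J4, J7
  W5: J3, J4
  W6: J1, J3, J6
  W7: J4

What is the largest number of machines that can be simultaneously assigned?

6

Unit-capacity flow: source→left, listed edges, right→sink; max matching = max flow.
Augmenting path W1→J3 (+1); matched 1.
Augmenting path W2→J2 (+1); matched 2.
Augmenting path W4→J4 (+1); matched 3.
Augmenting path W6→J1 (+1); matched 4.
Augmenting path W3→J3→W1→J5 (+1); matched 5.
Augmenting path W5→J4→W4→J7 (+1); matched 6.
No augmenting path remains; maximum matching = 6.
König certificate: {W1, W2, W4, W6, J3, J4} is a vertex cover of size 6 (every listed pair touches it), so no matching can be larger.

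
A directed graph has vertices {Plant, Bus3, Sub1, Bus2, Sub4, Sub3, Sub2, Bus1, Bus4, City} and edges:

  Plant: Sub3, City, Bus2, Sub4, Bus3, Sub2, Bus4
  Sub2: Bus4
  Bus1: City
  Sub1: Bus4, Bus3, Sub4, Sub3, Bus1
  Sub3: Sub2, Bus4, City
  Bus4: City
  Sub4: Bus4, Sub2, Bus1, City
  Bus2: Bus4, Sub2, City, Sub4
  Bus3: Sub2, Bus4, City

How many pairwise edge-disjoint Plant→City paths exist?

6

Assign every edge capacity 1; by Menger, the answer equals the max flow.
Path Plant→City (+1); total 1.
Path Plant→Bus3→City (+1); total 2.
Path Plant→Bus2→City (+1); total 3.
Path Plant→Sub4→City (+1); total 4.
Path Plant→Sub3→City (+1); total 5.
Path Plant→Bus4→City (+1); total 6.
No residual Plant→City path; max flow = 6.
Certifying cut of size 6: {Bus4→City, Plant→Bus2, Plant→Bus3, Plant→City, Plant→Sub3, Plant→Sub4}.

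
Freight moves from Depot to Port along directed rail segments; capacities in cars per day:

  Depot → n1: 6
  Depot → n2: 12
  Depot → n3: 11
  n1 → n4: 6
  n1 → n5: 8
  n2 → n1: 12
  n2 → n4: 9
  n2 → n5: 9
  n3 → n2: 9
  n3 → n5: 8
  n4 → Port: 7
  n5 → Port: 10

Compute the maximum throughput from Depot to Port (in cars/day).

Augment Depot→n1→n4→Port: bottleneck 6, flow now 6.
Augment Depot→n2→n4→Port: bottleneck 1, flow now 7.
Augment Depot→n2→n5→Port: bottleneck 9, flow now 16.
Augment Depot→n3→n5→Port: bottleneck 1, flow now 17.
No augmenting path remains; maximum flow = 17.
In the residual graph, reachable from Depot: {Depot, n1, n2, n3, n4, n5}.
Min-cut edges: n4→Port (7), n5→Port (10); capacity 7 + 10 = 17.
This cut is saturated, so no flow can exceed 17.

17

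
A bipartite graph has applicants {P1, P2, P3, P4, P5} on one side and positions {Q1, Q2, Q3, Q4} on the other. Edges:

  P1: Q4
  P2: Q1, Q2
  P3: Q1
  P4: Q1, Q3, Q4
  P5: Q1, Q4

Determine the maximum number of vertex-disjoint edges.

4

Unit-capacity flow: source→left, listed edges, right→sink; max matching = max flow.
Augmenting path P1→Q4 (+1); matched 1.
Augmenting path P2→Q1 (+1); matched 2.
Augmenting path P4→Q3 (+1); matched 3.
Augmenting path P3→Q1→P2→Q2 (+1); matched 4.
No augmenting path remains; maximum matching = 4.
König certificate: {P2, P4, Q1, Q4} is a vertex cover of size 4 (every listed pair touches it), so no matching can be larger.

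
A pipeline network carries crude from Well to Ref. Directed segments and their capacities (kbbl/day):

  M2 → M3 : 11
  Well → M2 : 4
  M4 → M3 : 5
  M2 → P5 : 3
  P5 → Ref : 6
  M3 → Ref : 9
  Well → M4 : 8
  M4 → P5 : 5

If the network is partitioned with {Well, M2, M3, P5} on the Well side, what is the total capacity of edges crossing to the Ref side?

23

Edges leaving {Well, M2, M3, P5}: Well→M4 (8), M3→Ref (9), P5→Ref (6).
Cut capacity = 8 + 9 + 6 = 23.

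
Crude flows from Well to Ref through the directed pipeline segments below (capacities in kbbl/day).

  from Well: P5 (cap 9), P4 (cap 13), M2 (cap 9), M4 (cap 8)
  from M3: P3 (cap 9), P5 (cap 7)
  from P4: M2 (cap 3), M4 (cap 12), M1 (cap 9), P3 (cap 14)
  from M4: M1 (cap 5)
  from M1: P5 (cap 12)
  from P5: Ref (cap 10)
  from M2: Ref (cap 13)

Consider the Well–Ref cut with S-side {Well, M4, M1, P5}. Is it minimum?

Given cut capacity: 13 + 9 + 10 = 32.
Augment Well→P5→Ref: bottleneck 9, flow now 9.
Augment Well→M2→Ref: bottleneck 9, flow now 18.
Augment Well→P4→M2→Ref: bottleneck 3, flow now 21.
Augment Well→P4→M1→P5→Ref: bottleneck 1, flow now 22.
No augmenting path remains; maximum flow = 22.
In the residual graph, reachable from Well: {Well, P4, P3, M4, M1, P5}.
Min-cut edges: Well→M2 (9), P4→M2 (3), P5→Ref (10); capacity 9 + 3 + 10 = 22.
Cut capacity 32 exceeds the max flow 22, so it is not minimum.

No — its capacity is 32, but the minimum cut has capacity 22.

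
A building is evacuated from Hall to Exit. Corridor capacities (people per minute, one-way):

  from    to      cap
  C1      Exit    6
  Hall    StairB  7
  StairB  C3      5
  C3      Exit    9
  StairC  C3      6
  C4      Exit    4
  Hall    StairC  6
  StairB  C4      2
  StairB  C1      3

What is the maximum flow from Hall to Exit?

13

Augment Hall→StairC→C3→Exit: bottleneck 6, flow now 6.
Augment Hall→StairB→C1→Exit: bottleneck 3, flow now 9.
Augment Hall→StairB→C4→Exit: bottleneck 2, flow now 11.
Augment Hall→StairB→C3→Exit: bottleneck 2, flow now 13.
No augmenting path remains; maximum flow = 13.
In the residual graph, reachable from Hall: {Hall}.
Min-cut edges: Hall→StairC (6), Hall→StairB (7); capacity 6 + 7 = 13.
This cut is saturated, so no flow can exceed 13.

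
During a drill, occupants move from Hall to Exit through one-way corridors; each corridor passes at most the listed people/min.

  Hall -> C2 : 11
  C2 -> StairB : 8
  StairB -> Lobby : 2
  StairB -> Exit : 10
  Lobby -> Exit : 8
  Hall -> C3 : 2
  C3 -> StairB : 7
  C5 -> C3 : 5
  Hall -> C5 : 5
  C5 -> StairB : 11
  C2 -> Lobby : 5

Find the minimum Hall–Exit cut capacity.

17

Augment Hall→C2→Lobby→Exit: bottleneck 5, flow now 5.
Augment Hall→C2→StairB→Exit: bottleneck 6, flow now 11.
Augment Hall→C5→StairB→Exit: bottleneck 4, flow now 15.
Augment Hall→C5→StairB→Lobby→Exit: bottleneck 1, flow now 16.
Augment Hall→C3→StairB→Lobby→Exit: bottleneck 1, flow now 17.
No augmenting path remains; maximum flow = 17.
By max-flow min-cut, the minimum cut capacity equals the max flow.
In the residual graph, reachable from Hall: {Hall, C2, C5, C3, StairB}.
Min-cut edges: C2→Lobby (5), StairB→Lobby (2), StairB→Exit (10); capacity 5 + 2 + 10 = 17.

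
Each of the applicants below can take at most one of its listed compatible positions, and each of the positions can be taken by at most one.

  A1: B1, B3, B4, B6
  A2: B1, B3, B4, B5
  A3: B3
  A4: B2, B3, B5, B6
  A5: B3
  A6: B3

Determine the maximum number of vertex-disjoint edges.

Unit-capacity flow: source→left, listed edges, right→sink; max matching = max flow.
Augmenting path A1→B1 (+1); matched 1.
Augmenting path A2→B3 (+1); matched 2.
Augmenting path A4→B2 (+1); matched 3.
Augmenting path A3→B3→A2→B4 (+1); matched 4.
No augmenting path remains; maximum matching = 4.
König certificate: {A1, A2, A4, B3} is a vertex cover of size 4 (every listed pair touches it), so no matching can be larger.

4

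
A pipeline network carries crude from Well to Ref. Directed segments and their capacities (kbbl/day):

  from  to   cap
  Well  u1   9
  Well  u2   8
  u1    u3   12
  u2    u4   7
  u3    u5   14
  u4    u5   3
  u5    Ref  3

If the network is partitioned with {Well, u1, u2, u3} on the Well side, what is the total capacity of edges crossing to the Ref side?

21

Edges leaving {Well, u1, u2, u3}: u2→u4 (7), u3→u5 (14).
Cut capacity = 7 + 14 = 21.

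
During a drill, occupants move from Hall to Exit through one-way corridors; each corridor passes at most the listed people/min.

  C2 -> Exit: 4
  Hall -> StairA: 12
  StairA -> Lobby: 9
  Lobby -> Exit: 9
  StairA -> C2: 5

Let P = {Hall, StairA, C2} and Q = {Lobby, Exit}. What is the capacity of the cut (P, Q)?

13

Edges leaving {Hall, StairA, C2}: StairA→Lobby (9), C2→Exit (4).
Cut capacity = 9 + 4 = 13.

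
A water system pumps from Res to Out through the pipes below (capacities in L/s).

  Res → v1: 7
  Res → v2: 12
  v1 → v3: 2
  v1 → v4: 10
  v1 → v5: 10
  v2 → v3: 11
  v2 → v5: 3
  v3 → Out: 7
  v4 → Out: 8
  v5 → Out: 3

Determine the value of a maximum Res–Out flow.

Augment Res→v1→v3→Out: bottleneck 2, flow now 2.
Augment Res→v1→v4→Out: bottleneck 5, flow now 7.
Augment Res→v2→v3→Out: bottleneck 5, flow now 12.
Augment Res→v2→v5→Out: bottleneck 3, flow now 15.
Augment Res→v2→v3→v1→v4→Out: bottleneck 2, flow now 17. (uses reverse residual edge)
No augmenting path remains; maximum flow = 17.
In the residual graph, reachable from Res: {Res, v2, v3}.
Min-cut edges: Res→v1 (7), v2→v5 (3), v3→Out (7); capacity 7 + 3 + 7 = 17.
This cut is saturated, so no flow can exceed 17.

17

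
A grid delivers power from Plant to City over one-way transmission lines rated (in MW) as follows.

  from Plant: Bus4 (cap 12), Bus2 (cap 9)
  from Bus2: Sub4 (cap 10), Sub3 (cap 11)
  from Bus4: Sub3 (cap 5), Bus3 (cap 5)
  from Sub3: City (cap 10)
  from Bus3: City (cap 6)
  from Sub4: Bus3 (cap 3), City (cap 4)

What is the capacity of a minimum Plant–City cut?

Augment Plant→Bus2→Sub3→City: bottleneck 9, flow now 9.
Augment Plant→Bus4→Sub3→City: bottleneck 1, flow now 10.
Augment Plant→Bus4→Bus3→City: bottleneck 5, flow now 15.
Augment Plant→Bus4→Sub3→Bus2→Sub4→City: bottleneck 4, flow now 19. (uses reverse residual edge)
No augmenting path remains; maximum flow = 19.
By max-flow min-cut, the minimum cut capacity equals the max flow.
In the residual graph, reachable from Plant: {Plant, Bus4}.
Min-cut edges: Plant→Bus2 (9), Bus4→Sub3 (5), Bus4→Bus3 (5); capacity 9 + 5 + 5 = 19.

19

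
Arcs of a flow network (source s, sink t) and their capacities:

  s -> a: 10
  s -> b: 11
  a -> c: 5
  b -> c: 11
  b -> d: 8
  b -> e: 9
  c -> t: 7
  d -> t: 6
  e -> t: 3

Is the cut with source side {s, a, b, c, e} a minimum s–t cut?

Given cut capacity: 8 + 7 + 3 = 18.
Augment s→a→c→t: bottleneck 5, flow now 5.
Augment s→b→c→t: bottleneck 2, flow now 7.
Augment s→b→d→t: bottleneck 6, flow now 13.
Augment s→b→e→t: bottleneck 3, flow now 16.
No augmenting path remains; maximum flow = 16.
In the residual graph, reachable from s: {s, a}.
Min-cut edges: s→b (11), a→c (5); capacity 11 + 5 = 16.
Cut capacity 18 exceeds the max flow 16, so it is not minimum.

No — its capacity is 18, but the minimum cut has capacity 16.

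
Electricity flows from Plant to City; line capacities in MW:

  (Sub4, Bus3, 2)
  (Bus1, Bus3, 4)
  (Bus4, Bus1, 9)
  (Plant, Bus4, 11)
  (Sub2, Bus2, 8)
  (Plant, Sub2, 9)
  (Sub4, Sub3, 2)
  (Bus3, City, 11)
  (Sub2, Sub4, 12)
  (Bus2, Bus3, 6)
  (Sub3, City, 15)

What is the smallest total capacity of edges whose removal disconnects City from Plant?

Augment Plant→Bus4→Bus1→Bus3→City: bottleneck 4, flow now 4.
Augment Plant→Sub2→Sub4→Bus3→City: bottleneck 2, flow now 6.
Augment Plant→Sub2→Sub4→Sub3→City: bottleneck 2, flow now 8.
Augment Plant→Sub2→Bus2→Bus3→City: bottleneck 5, flow now 13.
No augmenting path remains; maximum flow = 13.
By max-flow min-cut, the minimum cut capacity equals the max flow.
In the residual graph, reachable from Plant: {Plant, Bus4, Bus1}.
Min-cut edges: Plant→Sub2 (9), Bus1→Bus3 (4); capacity 9 + 4 = 13.

13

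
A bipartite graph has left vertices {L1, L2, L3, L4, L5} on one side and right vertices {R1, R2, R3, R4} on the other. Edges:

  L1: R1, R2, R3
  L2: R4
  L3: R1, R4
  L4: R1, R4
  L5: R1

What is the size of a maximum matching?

Unit-capacity flow: source→left, listed edges, right→sink; max matching = max flow.
Augmenting path L1→R1 (+1); matched 1.
Augmenting path L2→R4 (+1); matched 2.
Augmenting path L3→R1→L1→R2 (+1); matched 3.
No augmenting path remains; maximum matching = 3.
König certificate: {L1, R1, R4} is a vertex cover of size 3 (every listed pair touches it), so no matching can be larger.

3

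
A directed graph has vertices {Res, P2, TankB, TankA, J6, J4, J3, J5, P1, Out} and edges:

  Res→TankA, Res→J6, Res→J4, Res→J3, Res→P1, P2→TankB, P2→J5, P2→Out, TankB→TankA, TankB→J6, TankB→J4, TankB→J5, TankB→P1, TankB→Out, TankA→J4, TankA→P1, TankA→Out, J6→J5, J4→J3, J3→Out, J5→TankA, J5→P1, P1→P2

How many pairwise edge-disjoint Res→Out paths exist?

3

Assign every edge capacity 1; by Menger, the answer equals the max flow.
Path Res→TankA→Out (+1); total 1.
Path Res→J3→Out (+1); total 2.
Path Res→P1→P2→Out (+1); total 3.
No residual Res→Out path; max flow = 3.
Certifying cut of size 3: {J3→Out, P1→P2, TankA→Out}.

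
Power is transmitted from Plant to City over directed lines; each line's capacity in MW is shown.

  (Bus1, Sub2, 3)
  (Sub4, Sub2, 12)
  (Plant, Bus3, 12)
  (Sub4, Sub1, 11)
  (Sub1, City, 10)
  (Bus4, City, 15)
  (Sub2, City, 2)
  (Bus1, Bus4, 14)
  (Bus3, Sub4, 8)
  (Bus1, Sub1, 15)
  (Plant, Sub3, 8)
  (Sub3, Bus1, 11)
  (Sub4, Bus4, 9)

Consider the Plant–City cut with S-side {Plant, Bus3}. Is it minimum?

Given cut capacity: 8 + 8 = 16.
Augment Plant→Bus3→Sub4→Sub2→City: bottleneck 2, flow now 2.
Augment Plant→Bus3→Sub4→Bus4→City: bottleneck 6, flow now 8.
Augment Plant→Sub3→Bus1→Bus4→City: bottleneck 8, flow now 16.
No augmenting path remains; maximum flow = 16.
Cut capacity 16 equals the max flow, so it is a minimum cut.

Yes — it is a minimum cut (capacity 16).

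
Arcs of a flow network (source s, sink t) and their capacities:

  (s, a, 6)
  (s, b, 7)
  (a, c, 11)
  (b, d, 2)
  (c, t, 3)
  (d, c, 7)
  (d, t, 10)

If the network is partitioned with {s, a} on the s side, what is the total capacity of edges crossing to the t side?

Edges leaving {s, a}: s→b (7), a→c (11).
Cut capacity = 7 + 11 = 18.

18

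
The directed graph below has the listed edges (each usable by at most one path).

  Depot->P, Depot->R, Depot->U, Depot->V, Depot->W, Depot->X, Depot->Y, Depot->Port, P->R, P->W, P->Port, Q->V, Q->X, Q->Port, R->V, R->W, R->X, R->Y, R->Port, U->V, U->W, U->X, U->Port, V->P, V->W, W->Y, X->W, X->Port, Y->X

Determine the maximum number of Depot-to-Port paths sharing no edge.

Assign every edge capacity 1; by Menger, the answer equals the max flow.
Path Depot→Port (+1); total 1.
Path Depot→P→Port (+1); total 2.
Path Depot→R→Port (+1); total 3.
Path Depot→U→Port (+1); total 4.
Path Depot→X→Port (+1); total 5.
No residual Depot→Port path; max flow = 5.
Certifying cut of size 5: {Depot→Port, Depot→U, P→Port, R→Port, X→Port}.

5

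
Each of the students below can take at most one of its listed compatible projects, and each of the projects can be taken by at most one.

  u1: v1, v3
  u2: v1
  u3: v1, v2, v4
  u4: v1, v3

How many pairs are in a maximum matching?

Unit-capacity flow: source→left, listed edges, right→sink; max matching = max flow.
Augmenting path u1→v1 (+1); matched 1.
Augmenting path u3→v2 (+1); matched 2.
Augmenting path u4→v3 (+1); matched 3.
No augmenting path remains; maximum matching = 3.
König certificate: {u3, v1, v3} is a vertex cover of size 3 (every listed pair touches it), so no matching can be larger.

3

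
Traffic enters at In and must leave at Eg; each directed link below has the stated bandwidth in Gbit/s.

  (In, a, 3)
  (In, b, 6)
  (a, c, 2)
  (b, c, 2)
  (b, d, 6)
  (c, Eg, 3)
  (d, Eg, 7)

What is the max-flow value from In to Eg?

8

Augment In→a→c→Eg: bottleneck 2, flow now 2.
Augment In→b→c→Eg: bottleneck 1, flow now 3.
Augment In→b→d→Eg: bottleneck 5, flow now 8.
No augmenting path remains; maximum flow = 8.
In the residual graph, reachable from In: {In, a}.
Min-cut edges: In→b (6), a→c (2); capacity 6 + 2 = 8.
This cut is saturated, so no flow can exceed 8.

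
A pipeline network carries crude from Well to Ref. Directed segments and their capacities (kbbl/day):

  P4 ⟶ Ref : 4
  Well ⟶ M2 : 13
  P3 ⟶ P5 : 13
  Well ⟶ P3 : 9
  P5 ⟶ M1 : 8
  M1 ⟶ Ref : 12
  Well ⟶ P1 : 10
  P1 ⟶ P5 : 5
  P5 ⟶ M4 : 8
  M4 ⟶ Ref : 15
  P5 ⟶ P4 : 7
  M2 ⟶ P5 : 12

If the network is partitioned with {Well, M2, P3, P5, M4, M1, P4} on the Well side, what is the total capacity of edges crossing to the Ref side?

41

Edges leaving {Well, M2, P3, P5, M4, M1, P4}: Well→P1 (10), M4→Ref (15), M1→Ref (12), P4→Ref (4).
Cut capacity = 10 + 15 + 12 + 4 = 41.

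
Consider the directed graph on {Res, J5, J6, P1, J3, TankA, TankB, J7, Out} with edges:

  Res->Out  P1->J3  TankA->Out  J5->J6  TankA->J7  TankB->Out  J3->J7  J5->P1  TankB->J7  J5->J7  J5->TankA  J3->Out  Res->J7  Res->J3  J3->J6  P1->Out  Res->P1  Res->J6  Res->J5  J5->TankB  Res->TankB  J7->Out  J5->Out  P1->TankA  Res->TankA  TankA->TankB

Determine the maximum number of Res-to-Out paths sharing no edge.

Assign every edge capacity 1; by Menger, the answer equals the max flow.
Path Res→Out (+1); total 1.
Path Res→J5→Out (+1); total 2.
Path Res→P1→Out (+1); total 3.
Path Res→J3→Out (+1); total 4.
Path Res→TankA→Out (+1); total 5.
Path Res→TankB→Out (+1); total 6.
Path Res→J7→Out (+1); total 7.
No residual Res→Out path; max flow = 7.
Certifying cut of size 7: {Res→J3, Res→J5, Res→J7, Res→Out, Res→P1, Res→TankA, Res→TankB}.

7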